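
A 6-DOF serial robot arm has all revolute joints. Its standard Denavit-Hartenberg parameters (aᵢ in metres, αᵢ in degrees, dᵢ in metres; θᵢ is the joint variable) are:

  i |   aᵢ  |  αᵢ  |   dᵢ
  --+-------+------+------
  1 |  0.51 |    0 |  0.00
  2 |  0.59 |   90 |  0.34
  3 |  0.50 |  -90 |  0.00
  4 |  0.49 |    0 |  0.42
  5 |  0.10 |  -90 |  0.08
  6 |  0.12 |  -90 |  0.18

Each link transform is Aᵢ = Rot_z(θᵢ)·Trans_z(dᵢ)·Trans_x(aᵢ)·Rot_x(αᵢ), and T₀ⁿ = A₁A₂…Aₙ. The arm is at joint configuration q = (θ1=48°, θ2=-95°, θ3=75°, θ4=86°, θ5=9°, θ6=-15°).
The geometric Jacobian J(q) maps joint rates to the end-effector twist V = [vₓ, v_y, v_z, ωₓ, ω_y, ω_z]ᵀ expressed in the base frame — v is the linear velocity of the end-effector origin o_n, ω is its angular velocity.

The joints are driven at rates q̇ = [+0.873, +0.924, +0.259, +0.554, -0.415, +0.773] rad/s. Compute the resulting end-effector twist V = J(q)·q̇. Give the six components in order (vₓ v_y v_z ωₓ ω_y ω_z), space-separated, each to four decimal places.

o_n = [0.9564, 0.7284, 0.8020]
J₁: ẑ×o_n = [-0.7284, 0.9564, 0.0000], ω = ẑ
J2: z=[0.0000, 0.0000, 1.0000] o=[0.3413, 0.3790, 0.0000] → [-0.3494, 0.6152, 0.0000, 0.0000, 0.0000, 1.0000]
J3: z=[-0.7314, -0.6820, 0.0000] o=[0.7436, -0.0525, 0.3400] → [-0.3151, 0.3379, -0.4260, -0.7314, -0.6820, 0.0000]
J4: z=[-0.6588, 0.7064, 0.2588] o=[0.8319, -0.1471, 0.8230] → [-0.2414, 0.0185, -0.6648, -0.6588, 0.7064, 0.2588]
J5: z=[-0.6588, 0.7064, 0.2588] o=[0.9187, 0.4765, 0.9647] → [-0.1801, -0.0974, -0.1926, -0.6588, 0.7064, 0.2588]
J6: z=[-0.2396, 0.1291, -0.9623] o=[0.9374, 0.6026, 0.9770] → [0.0985, -0.0603, -0.0326, -0.2396, 0.1291, -0.9623]
V = J·q̇ = [-1.0232, 1.4950, -0.4239, -0.4662, 0.0214, 1.0892]

-1.0232 1.4950 -0.4239 -0.4662 0.0214 1.0892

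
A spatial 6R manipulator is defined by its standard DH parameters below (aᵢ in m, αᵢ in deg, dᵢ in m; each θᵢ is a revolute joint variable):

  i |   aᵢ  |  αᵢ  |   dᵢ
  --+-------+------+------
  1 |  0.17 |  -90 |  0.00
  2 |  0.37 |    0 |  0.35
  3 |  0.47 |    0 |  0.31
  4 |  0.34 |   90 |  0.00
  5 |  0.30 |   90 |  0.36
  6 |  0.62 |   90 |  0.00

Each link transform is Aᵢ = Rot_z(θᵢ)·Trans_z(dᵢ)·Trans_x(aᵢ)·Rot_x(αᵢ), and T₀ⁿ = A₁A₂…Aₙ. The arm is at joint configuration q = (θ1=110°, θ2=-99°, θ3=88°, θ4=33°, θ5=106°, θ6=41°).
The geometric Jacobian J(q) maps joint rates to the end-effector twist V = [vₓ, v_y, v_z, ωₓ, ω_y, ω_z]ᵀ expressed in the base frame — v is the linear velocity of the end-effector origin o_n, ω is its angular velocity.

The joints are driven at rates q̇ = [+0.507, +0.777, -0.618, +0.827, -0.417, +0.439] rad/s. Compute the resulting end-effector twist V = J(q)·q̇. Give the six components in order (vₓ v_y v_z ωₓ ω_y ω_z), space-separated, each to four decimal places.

-0.6110 0.4703 -0.3722 -1.1206 -0.1577 -0.0377

o_n = [-1.6489, 0.4424, 1.1180]
J₁: ẑ×o_n = [-0.4424, -1.6489, 0.0000], ω = ẑ
J2: z=[-0.9397, -0.3420, 0.0000] o=[-0.0581, 0.1597, 0.0000] → [-0.3824, 1.0506, -0.8097, -0.9397, -0.3420, 0.0000]
J3: z=[-0.9397, -0.3420, 0.0000] o=[-0.3672, -0.0143, 0.3654] → [-0.2574, 0.7071, -0.8676, -0.9397, -0.3420, 0.0000]
J4: z=[-0.9397, -0.3420, 0.0000] o=[-0.8163, 0.3132, 0.4551] → [-0.2267, 0.6229, -0.4062, -0.9397, -0.3420, 0.0000]
J5: z=[-0.1281, 0.3520, 0.9272] o=[-0.9242, 0.6094, 0.3278] → [0.4330, -0.5708, 0.2765, -0.1281, 0.3520, 0.9272]
J6: z=[-0.5638, 0.7432, -0.3601] o=[-1.2150, 0.5654, 0.6925] → [0.2719, 0.3961, 0.3918, -0.5638, 0.7432, -0.3601]
V = J·q̇ = [-0.6110, 0.4703, -0.3722, -1.1206, -0.1577, -0.0377]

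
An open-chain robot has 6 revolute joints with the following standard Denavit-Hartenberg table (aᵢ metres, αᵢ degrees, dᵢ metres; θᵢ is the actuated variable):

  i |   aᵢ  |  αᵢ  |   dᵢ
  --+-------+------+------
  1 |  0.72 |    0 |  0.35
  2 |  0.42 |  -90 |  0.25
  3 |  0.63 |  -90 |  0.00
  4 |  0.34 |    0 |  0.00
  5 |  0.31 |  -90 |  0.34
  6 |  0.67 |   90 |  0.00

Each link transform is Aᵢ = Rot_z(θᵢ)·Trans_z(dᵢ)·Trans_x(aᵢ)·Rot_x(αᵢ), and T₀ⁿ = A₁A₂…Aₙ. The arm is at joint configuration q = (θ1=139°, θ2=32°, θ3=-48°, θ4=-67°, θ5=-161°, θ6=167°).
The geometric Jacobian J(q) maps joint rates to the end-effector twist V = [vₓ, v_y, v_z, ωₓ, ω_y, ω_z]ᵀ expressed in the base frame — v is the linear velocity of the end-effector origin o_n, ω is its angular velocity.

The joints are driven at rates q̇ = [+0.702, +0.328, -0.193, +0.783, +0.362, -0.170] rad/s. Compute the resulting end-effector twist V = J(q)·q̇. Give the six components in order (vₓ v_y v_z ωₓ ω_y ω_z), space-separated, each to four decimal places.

-0.0365 -1.3147 0.6157 -0.8759 0.4493 0.3577

o_n = [-1.8417, 0.1032, 1.2107]
J₁: ẑ×o_n = [-0.1032, -1.8417, 0.0000], ω = ẑ
J2: z=[0.0000, 0.0000, 1.0000] o=[-0.5434, 0.4724, 0.3500] → [0.3692, -1.2983, 0.0000, 0.0000, 0.0000, 1.0000]
J3: z=[-0.1564, -0.9877, 0.0000] o=[-0.9582, 0.5381, 0.6000] → [-0.6032, 0.0955, -0.8046, -0.1564, -0.9877, 0.0000]
J4: z=[-0.7340, 0.1163, -0.6691] o=[-1.3746, 0.6040, 1.0682] → [-0.3185, 0.4172, 0.4219, -0.7340, 0.1163, -0.6691]
J5: z=[-0.7340, 0.1163, -0.6691] o=[-1.5113, 0.3088, 1.1669] → [-0.1325, 0.2532, 0.1893, -0.7340, 0.1163, -0.6691]
J6: z=[0.3865, -0.7387, -0.5523] o=[-1.5878, 0.5541, 0.7853] → [-0.5633, -0.0242, -0.3619, 0.3865, -0.7387, -0.5523]
V = J·q̇ = [-0.0365, -1.3147, 0.6157, -0.8759, 0.4493, 0.3577]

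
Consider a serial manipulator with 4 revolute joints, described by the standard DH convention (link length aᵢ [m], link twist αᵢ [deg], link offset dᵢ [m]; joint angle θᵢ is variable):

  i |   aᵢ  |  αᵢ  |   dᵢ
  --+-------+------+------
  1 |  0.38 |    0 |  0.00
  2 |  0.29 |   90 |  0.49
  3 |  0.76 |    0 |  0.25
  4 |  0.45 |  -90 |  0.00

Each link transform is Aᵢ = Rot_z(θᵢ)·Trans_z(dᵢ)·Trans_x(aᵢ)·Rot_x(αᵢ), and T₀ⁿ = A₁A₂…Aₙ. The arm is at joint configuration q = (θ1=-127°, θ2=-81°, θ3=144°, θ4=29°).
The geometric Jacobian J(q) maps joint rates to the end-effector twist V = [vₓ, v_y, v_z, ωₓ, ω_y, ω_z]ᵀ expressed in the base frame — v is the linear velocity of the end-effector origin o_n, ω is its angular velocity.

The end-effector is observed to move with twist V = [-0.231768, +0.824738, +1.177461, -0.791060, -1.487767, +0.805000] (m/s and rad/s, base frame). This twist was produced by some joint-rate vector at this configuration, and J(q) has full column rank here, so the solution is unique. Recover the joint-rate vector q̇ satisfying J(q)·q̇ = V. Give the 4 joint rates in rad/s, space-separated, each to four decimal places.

o_n = [0.5699, -0.4449, 0.9916]
J₁: ẑ×o_n = [0.4449, 0.5699, -0.0000], ω = ẑ
J2: z=[0.0000, 0.0000, 1.0000] o=[-0.2287, -0.3035, 0.0000] → [0.1415, 0.7986, -0.0000, 0.0000, 0.0000, 1.0000]
J3: z=[0.4695, 0.8829, 0.0000] o=[-0.4847, -0.1673, 0.4900] → [0.4428, -0.2355, -1.0615, 0.4695, 0.8829, 0.0000]
J4: z=[0.4695, 0.8829, 0.0000] o=[0.1755, -0.2353, 0.9367] → [0.0484, -0.0257, -0.4466, 0.4695, 0.8829, 0.0000]
q̇ = J⁺·V = [0.0280, 0.7770, -0.6910, -0.9940]

0.0280 0.7770 -0.6910 -0.9940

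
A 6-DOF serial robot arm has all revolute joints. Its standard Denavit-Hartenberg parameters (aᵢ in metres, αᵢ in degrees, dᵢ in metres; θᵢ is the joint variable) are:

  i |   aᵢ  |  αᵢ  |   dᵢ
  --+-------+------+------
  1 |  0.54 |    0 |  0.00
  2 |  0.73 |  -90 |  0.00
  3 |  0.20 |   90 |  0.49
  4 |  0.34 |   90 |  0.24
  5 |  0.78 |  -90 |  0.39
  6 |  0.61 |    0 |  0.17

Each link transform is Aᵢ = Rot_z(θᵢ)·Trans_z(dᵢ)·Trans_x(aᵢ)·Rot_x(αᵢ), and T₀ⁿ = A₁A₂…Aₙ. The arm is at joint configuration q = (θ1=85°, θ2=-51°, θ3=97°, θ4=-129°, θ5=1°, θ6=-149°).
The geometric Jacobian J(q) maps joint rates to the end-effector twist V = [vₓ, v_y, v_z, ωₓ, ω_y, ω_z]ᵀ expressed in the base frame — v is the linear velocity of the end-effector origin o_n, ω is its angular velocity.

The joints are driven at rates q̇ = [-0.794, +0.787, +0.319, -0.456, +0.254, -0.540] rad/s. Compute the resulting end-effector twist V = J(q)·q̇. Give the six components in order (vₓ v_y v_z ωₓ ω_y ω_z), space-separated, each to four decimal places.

0.3979 0.4254 -0.5098 -1.0626 -0.1480 0.3162

o_n = [0.8025, 1.6162, 0.6653]
J₁: ẑ×o_n = [-1.6162, 0.8025, 0.0000], ω = ẑ
J2: z=[0.0000, 0.0000, 1.0000] o=[0.0471, 0.5379, 0.0000] → [-1.0782, 0.7555, 0.0000, 0.0000, 0.0000, 1.0000]
J3: z=[-0.5592, 0.8290, 0.0000] o=[0.6523, 0.9462, 0.0000] → [0.5515, 0.3720, -0.4993, -0.5592, 0.8290, 0.0000]
J4: z=[0.8229, 0.5550, -0.1219] o=[0.3581, 1.3388, -0.1985] → [0.5132, -0.7649, -0.0184, 0.8229, 0.5550, -0.1219]
J5: z=[-0.2734, 0.5747, 0.7714] o=[0.7249, 1.2675, -0.0154] → [0.1222, 0.2460, -0.1399, -0.2734, 0.5747, 0.7714]
J6: z=[0.8140, 0.5654, -0.1328] o=[1.0180, 1.0302, 0.7709] → [0.0180, 0.1146, 0.5989, 0.8140, 0.5654, -0.1328]
V = J·q̇ = [0.3979, 0.4254, -0.5098, -1.0626, -0.1480, 0.3162]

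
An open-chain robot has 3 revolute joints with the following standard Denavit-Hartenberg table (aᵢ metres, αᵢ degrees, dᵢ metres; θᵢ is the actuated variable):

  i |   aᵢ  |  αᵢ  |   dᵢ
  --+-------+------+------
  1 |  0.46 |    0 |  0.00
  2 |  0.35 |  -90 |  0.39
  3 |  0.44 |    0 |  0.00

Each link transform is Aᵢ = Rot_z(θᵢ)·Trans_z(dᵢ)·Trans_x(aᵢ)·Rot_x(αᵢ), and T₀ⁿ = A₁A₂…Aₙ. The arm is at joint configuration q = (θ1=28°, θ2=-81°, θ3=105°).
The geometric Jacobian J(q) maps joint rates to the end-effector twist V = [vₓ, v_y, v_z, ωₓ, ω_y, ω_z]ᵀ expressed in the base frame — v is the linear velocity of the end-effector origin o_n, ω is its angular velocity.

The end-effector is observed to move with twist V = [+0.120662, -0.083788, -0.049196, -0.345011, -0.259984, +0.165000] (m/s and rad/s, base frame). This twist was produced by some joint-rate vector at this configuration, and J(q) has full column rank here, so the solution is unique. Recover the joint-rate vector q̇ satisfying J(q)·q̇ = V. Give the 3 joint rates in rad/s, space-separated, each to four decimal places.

0.0970 0.0680 -0.4320

o_n = [0.5483, 0.0274, -0.0350]
J₁: ẑ×o_n = [-0.0274, 0.5483, 0.0000], ω = ẑ
J2: z=[0.0000, 0.0000, 1.0000] o=[0.4062, 0.2160, 0.0000] → [0.1886, 0.1421, -0.0000, 0.0000, 0.0000, 1.0000]
J3: z=[0.7986, 0.6018, 0.0000] o=[0.6168, -0.0636, 0.3900] → [-0.2558, 0.3394, 0.1139, 0.7986, 0.6018, 0.0000]
q̇ = J⁺·V = [0.0970, 0.0680, -0.4320]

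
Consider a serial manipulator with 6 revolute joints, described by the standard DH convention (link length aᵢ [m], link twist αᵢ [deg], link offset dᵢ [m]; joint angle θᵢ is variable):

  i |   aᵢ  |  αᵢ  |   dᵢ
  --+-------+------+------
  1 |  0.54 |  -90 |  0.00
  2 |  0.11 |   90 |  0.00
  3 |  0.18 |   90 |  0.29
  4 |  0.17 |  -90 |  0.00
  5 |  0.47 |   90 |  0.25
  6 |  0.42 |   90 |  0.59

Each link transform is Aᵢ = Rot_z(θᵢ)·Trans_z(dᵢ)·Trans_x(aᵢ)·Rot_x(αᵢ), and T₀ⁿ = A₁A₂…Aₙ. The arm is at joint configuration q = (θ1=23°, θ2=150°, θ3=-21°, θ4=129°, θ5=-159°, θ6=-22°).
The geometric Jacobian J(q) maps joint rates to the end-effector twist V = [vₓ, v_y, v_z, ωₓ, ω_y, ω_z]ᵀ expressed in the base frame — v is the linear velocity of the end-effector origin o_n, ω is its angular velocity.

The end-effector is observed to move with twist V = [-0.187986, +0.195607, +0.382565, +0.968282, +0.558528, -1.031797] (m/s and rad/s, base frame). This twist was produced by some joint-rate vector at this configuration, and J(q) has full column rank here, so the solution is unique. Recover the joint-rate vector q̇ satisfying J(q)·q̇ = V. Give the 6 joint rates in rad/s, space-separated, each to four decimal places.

-0.8840 0.8730 0.8000 0.3190 0.5120 -0.7360

o_n = [-0.3298, -0.1425, -0.0295]
J₁: ẑ×o_n = [0.1425, -0.3298, 0.0000], ω = ẑ
J2: z=[-0.3907, 0.9205, 0.0000] o=[0.4971, 0.2110, 0.0000] → [-0.0272, -0.0115, 0.8993, -0.3907, 0.9205, 0.0000]
J3: z=[0.4603, 0.1954, -0.8660] o=[0.4094, 0.1738, -0.0550] → [-0.2689, 0.6285, -0.0011, 0.4603, 0.1954, -0.8660]
J4: z=[0.6505, -0.7381, 0.1792] o=[0.4341, 0.1142, -0.3902] → [-0.2202, -0.3715, -0.7308, 0.6505, -0.7381, 0.1792]
J5: z=[0.1799, 0.3789, 0.9078] o=[0.5595, 0.2091, -0.4546] → [0.4802, -0.8838, 0.2737, 0.1799, 0.3789, 0.9078]
J6: z=[-0.8717, 0.4890, -0.0314] o=[0.3903, -0.0654, -0.0311] → [-0.0017, 0.0239, 0.4193, -0.8717, 0.4890, -0.0314]
q̇ = J⁺·V = [-0.8840, 0.8730, 0.8000, 0.3190, 0.5120, -0.7360]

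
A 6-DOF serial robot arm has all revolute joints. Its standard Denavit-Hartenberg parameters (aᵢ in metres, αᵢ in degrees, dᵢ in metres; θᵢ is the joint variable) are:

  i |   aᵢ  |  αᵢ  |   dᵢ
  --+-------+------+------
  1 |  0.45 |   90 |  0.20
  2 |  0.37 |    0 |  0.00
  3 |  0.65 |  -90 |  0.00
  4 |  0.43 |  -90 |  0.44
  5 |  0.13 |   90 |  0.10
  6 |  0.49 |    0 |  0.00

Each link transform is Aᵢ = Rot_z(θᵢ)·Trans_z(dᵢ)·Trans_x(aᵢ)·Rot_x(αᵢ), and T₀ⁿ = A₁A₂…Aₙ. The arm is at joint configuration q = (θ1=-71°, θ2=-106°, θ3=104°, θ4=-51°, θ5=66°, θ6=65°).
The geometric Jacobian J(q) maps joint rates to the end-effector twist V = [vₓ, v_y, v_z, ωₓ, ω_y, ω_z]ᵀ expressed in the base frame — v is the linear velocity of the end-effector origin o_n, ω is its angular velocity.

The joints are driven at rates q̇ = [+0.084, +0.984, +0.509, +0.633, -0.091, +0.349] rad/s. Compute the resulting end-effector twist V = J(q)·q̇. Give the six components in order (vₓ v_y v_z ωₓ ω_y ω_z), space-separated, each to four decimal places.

o_n = [0.4870, -1.7164, -0.0736]
J₁: ẑ×o_n = [1.7164, 0.4870, -0.0000], ω = ẑ
J2: z=[-0.9455, -0.3256, 0.0000] o=[0.1465, -0.4255, 0.2000] → [0.0891, -0.2587, 1.3315, -0.9455, -0.3256, 0.0000]
J3: z=[-0.9455, -0.3256, 0.0000] o=[0.1133, -0.3291, -0.1557] → [-0.0267, 0.0776, 1.4335, -0.9455, -0.3256, 0.0000]
J4: z=[0.0114, -0.0330, 0.9994] o=[0.3248, -0.9433, -0.1784] → [0.7692, 0.1610, -0.0034, 0.0114, -0.0330, 0.9994]
J5: z=[0.8479, -0.5295, -0.0271] o=[0.1019, -1.3223, 0.2519] → [0.1617, 0.2656, -0.1303, 0.8479, -0.5295, -0.0271]
J6: z=[-0.4796, -0.7878, 0.3864] o=[0.1573, -1.4161, 0.1294] → [0.2759, 0.0301, 0.4038, -0.4796, -0.7878, 0.3864]
V = J·q̇ = [0.7867, -0.0859, 2.1904, -1.6490, -0.7337, 0.8539]

0.7867 -0.0859 2.1904 -1.6490 -0.7337 0.8539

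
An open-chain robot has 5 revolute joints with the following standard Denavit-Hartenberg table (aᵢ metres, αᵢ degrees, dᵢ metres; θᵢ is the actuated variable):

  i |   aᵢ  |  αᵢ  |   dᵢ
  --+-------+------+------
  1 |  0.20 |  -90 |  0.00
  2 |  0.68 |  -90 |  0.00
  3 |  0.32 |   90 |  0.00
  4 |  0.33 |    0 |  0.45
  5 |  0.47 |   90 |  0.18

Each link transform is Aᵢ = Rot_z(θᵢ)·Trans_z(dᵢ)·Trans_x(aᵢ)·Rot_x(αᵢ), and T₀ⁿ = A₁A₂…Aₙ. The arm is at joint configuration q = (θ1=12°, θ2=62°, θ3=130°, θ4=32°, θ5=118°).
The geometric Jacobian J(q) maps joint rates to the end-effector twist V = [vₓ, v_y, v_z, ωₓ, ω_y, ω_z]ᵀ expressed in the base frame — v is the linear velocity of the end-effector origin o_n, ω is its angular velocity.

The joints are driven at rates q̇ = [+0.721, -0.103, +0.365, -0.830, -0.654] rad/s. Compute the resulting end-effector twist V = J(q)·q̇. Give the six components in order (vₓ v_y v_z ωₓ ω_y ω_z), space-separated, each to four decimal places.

-0.0009 -0.2807 0.2968 -1.0142 0.6543 1.5534

o_n = [0.4335, -0.4729, -1.1095]
J₁: ẑ×o_n = [0.4729, 0.4335, -0.0000], ω = ẑ
J2: z=[-0.2079, 0.9781, 0.0000] o=[0.1956, 0.0416, 0.0000] → [-1.0853, -0.2307, -0.1257, -0.2079, 0.9781, 0.0000]
J3: z=[-0.8637, -0.1836, -0.4695] o=[0.5079, 0.1080, -0.6004] → [-0.1792, -0.4048, 0.4880, -0.8637, -0.1836, -0.4695]
J4: z=[0.4854, -0.5540, -0.6764] o=[0.4644, -0.1519, -0.4188] → [0.1655, 0.3562, -0.1729, 0.4854, -0.5540, -0.6764]
J5: z=[0.4854, -0.5540, -0.6764] o=[0.4938, -0.6605, -0.6464] → [0.3835, 0.2656, 0.0577, 0.4854, -0.5540, -0.6764]
V = J·q̇ = [-0.0009, -0.2807, 0.2968, -1.0142, 0.6543, 1.5534]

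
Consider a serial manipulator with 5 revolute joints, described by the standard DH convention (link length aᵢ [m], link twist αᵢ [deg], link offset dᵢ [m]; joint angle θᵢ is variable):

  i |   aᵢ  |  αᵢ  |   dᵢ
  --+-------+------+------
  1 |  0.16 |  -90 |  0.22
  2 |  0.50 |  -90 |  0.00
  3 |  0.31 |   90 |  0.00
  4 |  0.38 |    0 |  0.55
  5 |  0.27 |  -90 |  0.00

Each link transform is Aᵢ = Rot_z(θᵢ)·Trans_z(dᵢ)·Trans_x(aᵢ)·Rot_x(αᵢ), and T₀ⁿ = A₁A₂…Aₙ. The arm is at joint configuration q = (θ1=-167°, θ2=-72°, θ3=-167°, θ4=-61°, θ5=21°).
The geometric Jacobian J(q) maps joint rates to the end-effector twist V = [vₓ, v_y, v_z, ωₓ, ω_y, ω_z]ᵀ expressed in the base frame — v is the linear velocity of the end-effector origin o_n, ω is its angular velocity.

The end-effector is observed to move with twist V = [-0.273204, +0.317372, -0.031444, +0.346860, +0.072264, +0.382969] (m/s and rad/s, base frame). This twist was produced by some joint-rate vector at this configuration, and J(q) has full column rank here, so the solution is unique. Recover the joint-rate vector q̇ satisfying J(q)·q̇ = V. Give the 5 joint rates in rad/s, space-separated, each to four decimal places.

o_n = [0.3202, 0.4621, 0.0845]
J₁: ẑ×o_n = [-0.4621, 0.3202, 0.0000], ω = ẑ
J2: z=[0.2250, -0.9744, 0.0000] o=[-0.1559, -0.0360, 0.2200] → [0.1320, 0.0305, 0.5760, 0.2250, -0.9744, 0.0000]
J3: z=[-0.9267, -0.2139, -0.3090] o=[-0.3064, -0.0707, 0.6955] → [0.2954, -0.7598, -0.3597, -0.9267, -0.2139, -0.3090]
J4: z=[-0.1515, 0.9650, -0.2139] o=[-0.1998, -0.1177, 0.4083] → [-0.1884, -0.1603, -0.5897, -0.1515, 0.9650, -0.2139]
J5: z=[-0.1515, 0.9650, -0.2139] o=[0.0882, 0.4563, 0.2226] → [-0.1320, -0.0705, -0.2247, -0.1515, 0.9650, -0.2139]
q̇ = J⁺·V = [0.2920, 0.1070, -0.3650, 0.5520, -0.4500]

0.2920 0.1070 -0.3650 0.5520 -0.4500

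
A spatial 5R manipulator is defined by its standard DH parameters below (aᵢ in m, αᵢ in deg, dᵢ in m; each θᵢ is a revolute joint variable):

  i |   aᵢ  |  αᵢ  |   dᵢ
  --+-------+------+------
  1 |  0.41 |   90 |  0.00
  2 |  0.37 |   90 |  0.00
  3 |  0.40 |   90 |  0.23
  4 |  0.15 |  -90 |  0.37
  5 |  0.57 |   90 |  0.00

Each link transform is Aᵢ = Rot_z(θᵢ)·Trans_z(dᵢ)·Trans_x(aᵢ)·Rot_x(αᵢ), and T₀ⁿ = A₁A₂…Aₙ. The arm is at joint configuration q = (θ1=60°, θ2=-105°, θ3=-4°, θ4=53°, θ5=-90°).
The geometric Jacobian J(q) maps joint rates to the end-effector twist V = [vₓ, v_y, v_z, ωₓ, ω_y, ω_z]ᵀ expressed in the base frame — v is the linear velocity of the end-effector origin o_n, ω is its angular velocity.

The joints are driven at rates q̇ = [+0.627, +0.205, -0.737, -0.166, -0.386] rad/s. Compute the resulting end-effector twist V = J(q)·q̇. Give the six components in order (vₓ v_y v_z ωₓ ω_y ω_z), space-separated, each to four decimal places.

o_n = [-0.9083, 0.3706, -0.6759]
J₁: ẑ×o_n = [-0.3706, -0.9083, 0.0000], ω = ẑ
J2: z=[0.8660, -0.5000, 0.0000] o=[0.2050, 0.3551, 0.0000] → [0.3380, 0.5854, -0.5433, 0.8660, -0.5000, 0.0000]
J3: z=[-0.4830, -0.8365, 0.2588] o=[0.1571, 0.2721, -0.3574] → [0.2410, -0.4296, -0.9388, -0.4830, -0.8365, 0.2588]
J4: z=[-0.8549, 0.5144, 0.0674] o=[-0.0298, 0.0043, -0.6833] → [-0.0209, -0.0529, 0.1388, -0.8549, 0.5144, 0.0674]
J5: z=[-0.1393, -0.3527, 0.9253] o=[-0.4210, 0.0773, -0.7143] → [-0.2849, -0.4455, -0.2127, -0.1393, -0.3527, 0.9253]
V = J·q̇ = [-0.2272, 0.0479, 0.6396, 0.7292, 0.5648, 0.0679]

-0.2272 0.0479 0.6396 0.7292 0.5648 0.0679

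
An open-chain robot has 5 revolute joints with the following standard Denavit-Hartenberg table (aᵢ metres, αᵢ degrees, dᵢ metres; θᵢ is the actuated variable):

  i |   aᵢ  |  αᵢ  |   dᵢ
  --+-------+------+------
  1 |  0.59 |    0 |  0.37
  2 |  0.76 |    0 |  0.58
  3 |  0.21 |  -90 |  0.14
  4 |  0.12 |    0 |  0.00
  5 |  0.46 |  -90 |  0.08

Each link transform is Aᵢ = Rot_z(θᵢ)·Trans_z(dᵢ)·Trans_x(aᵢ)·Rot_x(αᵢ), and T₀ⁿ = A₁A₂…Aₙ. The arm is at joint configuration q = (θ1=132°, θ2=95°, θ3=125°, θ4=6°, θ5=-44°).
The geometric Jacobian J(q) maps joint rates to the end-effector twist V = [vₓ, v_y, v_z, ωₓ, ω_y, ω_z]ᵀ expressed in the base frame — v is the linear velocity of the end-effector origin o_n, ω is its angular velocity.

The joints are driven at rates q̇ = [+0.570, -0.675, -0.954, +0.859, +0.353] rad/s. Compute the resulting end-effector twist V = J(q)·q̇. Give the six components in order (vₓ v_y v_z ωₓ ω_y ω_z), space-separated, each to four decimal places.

0.0029 -0.9542 -0.5418 0.1687 1.2002 -1.0590

o_n = [-0.2169, -0.1344, 1.3607]
J₁: ẑ×o_n = [0.1344, -0.2169, 0.0000], ω = ẑ
J2: z=[0.0000, 0.0000, 1.0000] o=[-0.3948, 0.4385, 0.3700] → [0.5729, 0.1779, -0.0000, 0.0000, 0.0000, 1.0000]
J3: z=[0.0000, 0.0000, 1.0000] o=[-0.9131, -0.1174, 0.9500] → [0.0171, 0.6962, -0.0000, 0.0000, 0.0000, 1.0000]
J4: z=[0.1392, 0.9903, 0.0000] o=[-0.7051, -0.1466, 1.0900] → [0.2680, -0.0377, -0.4818, 0.1392, 0.9903, 0.0000]
J5: z=[0.1392, 0.9903, 0.0000] o=[-0.5870, -0.1632, 1.0775] → [0.2804, -0.0394, -0.3625, 0.1392, 0.9903, 0.0000]
V = J·q̇ = [0.0029, -0.9542, -0.5418, 0.1687, 1.2002, -1.0590]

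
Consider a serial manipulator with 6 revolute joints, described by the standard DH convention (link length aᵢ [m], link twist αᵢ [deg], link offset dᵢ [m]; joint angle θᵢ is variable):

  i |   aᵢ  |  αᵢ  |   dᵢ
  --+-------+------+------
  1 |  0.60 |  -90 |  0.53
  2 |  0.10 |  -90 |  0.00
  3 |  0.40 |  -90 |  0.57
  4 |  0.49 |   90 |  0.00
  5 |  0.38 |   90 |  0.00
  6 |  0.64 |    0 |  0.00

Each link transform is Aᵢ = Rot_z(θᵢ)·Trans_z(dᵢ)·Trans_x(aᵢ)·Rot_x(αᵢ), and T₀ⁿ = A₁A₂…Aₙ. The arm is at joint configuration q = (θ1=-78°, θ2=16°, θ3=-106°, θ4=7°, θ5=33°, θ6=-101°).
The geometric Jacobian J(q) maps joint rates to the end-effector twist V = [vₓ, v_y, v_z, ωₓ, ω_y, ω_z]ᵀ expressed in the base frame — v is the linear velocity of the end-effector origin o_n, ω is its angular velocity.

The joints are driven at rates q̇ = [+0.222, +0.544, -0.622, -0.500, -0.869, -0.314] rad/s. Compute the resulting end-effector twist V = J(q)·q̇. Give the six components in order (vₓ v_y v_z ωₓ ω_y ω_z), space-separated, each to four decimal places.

0.0046 1.2419 -0.0602 0.2627 -0.2077 1.6707

o_n = [1.1244, -0.3672, 0.6773]
J₁: ẑ×o_n = [0.3672, 1.1244, -0.0000], ω = ẑ
J2: z=[0.9781, 0.2079, 0.0000] o=[0.1247, -0.5869, 0.5300] → [0.0306, -0.1441, 0.0070, 0.9781, 0.2079, 0.0000]
J3: z=[-0.0573, 0.2696, -0.9613] o=[0.1447, -0.6809, 0.5024] → [0.3487, -0.9317, -0.2821, -0.0573, 0.2696, -0.9613]
J4: z=[0.4617, -0.8465, -0.2650] o=[0.4661, -0.3436, -0.0151] → [-0.5924, -0.4941, 0.5463, 0.4617, -0.8465, -0.2650]
J5: z=[0.0510, 0.3235, -0.9448] o=[0.9001, -0.1365, 0.0793] → [-0.0245, -0.2425, -0.0844, 0.0510, 0.3235, -0.9448]
J6: z=[0.0951, 0.9402, 0.3271] o=[1.2778, -0.1769, 0.0858] → [0.6183, -0.1064, 0.1262, 0.0951, 0.9402, 0.3271]
V = J·q̇ = [0.0046, 1.2419, -0.0602, 0.2627, -0.2077, 1.6707]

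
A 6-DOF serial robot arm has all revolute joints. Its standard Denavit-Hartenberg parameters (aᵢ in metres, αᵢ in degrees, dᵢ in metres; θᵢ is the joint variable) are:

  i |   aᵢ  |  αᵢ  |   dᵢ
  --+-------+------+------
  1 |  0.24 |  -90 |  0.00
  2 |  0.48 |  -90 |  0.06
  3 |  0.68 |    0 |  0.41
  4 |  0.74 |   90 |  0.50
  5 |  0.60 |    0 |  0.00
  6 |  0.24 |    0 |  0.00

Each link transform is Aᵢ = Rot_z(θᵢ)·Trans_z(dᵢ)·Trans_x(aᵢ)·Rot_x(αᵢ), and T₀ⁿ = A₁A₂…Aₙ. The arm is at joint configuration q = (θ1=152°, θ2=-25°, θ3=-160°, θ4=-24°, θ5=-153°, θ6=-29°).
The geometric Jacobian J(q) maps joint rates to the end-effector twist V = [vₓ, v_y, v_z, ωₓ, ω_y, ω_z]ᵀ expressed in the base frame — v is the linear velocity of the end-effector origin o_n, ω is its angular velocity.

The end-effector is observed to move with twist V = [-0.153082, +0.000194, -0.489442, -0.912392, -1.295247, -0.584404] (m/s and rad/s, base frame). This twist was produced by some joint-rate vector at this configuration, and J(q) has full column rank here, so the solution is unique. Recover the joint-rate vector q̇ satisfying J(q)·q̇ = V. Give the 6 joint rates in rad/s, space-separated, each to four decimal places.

o_n = [-0.4917, -0.0726, -0.6381]
J₁: ẑ×o_n = [0.0726, -0.4917, 0.0000], ω = ẑ
J2: z=[-0.4695, -0.8829, 0.0000] o=[-0.2119, 0.1127, 0.0000] → [0.5634, -0.2996, -0.1601, -0.4695, -0.8829, 0.0000]
J3: z=[-0.3731, 0.1984, -0.9063] o=[-0.6242, 0.2639, 0.2029] → [-0.4719, -0.4339, 0.0993, -0.3731, 0.1984, -0.9063]
J4: z=[-0.3731, 0.1984, -0.9063] o=[-0.3750, -0.1320, -0.4388] → [0.0142, 0.0314, 0.0010, -0.3731, 0.1984, -0.9063]
J5: z=[0.4125, 0.9105, 0.0295] o=[0.0534, -0.3013, -1.2039] → [0.5084, -0.2495, 0.5906, 0.4125, 0.9105, 0.0295]
J6: z=[0.4125, 0.9105, 0.0295] o=[-0.2893, -0.1613, -0.7317] → [0.0825, -0.0445, 0.2209, 0.4125, 0.9105, 0.0295]
q̇ = J⁺·V = [0.0440, 0.3340, 0.1070, 0.5460, -0.4680, -0.7730]

0.0440 0.3340 0.1070 0.5460 -0.4680 -0.7730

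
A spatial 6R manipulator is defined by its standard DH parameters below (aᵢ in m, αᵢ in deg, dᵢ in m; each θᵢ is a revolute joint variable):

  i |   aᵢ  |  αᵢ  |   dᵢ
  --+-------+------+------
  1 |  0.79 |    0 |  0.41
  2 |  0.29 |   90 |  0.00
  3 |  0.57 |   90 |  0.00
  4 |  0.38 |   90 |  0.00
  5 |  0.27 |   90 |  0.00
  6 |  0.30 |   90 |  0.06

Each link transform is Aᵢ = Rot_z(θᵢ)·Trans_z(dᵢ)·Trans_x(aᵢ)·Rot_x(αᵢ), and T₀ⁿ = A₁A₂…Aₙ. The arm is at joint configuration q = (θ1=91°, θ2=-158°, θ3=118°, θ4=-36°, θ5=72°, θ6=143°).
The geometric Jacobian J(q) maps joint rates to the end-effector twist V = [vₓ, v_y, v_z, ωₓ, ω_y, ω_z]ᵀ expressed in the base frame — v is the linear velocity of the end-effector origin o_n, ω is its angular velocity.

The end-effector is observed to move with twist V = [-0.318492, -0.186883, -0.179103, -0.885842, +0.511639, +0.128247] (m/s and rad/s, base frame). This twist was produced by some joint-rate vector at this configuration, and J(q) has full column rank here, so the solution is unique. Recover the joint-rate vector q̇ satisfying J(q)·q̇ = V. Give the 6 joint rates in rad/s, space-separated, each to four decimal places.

o_n = [0.3278, 1.0307, 1.1434]
J₁: ẑ×o_n = [-1.0307, 0.3278, 0.0000], ω = ẑ
J2: z=[0.0000, 0.0000, 1.0000] o=[-0.0138, 0.7899, 0.4100] → [-0.2408, 0.3416, 0.0000, 0.0000, 0.0000, 1.0000]
J3: z=[-0.9205, -0.3907, 0.0000] o=[0.0995, 0.5229, 0.4100] → [-0.2866, 0.6751, -0.3782, -0.9205, -0.3907, 0.0000]
J4: z=[0.3450, -0.8128, 0.4695] o=[-0.0050, 0.7693, 0.9133] → [-0.3097, 0.0769, 0.3607, 0.3450, -0.8128, 0.4695]
J5: z=[0.8525, 0.0621, -0.5190] o=[0.1442, 0.9894, 1.1847] → [0.0189, -0.0600, 0.0238, 0.8525, 0.0621, -0.5190]
J6: z=[0.2668, 0.8021, 0.5343] o=[0.2655, 0.8290, 1.3649] → [-0.2854, 0.0924, 0.0039, 0.2668, 0.8021, 0.5343]
q̇ = J⁺·V = [0.7860, -0.7870, -0.2540, -0.6960, -0.9960, -0.1140]

0.7860 -0.7870 -0.2540 -0.6960 -0.9960 -0.1140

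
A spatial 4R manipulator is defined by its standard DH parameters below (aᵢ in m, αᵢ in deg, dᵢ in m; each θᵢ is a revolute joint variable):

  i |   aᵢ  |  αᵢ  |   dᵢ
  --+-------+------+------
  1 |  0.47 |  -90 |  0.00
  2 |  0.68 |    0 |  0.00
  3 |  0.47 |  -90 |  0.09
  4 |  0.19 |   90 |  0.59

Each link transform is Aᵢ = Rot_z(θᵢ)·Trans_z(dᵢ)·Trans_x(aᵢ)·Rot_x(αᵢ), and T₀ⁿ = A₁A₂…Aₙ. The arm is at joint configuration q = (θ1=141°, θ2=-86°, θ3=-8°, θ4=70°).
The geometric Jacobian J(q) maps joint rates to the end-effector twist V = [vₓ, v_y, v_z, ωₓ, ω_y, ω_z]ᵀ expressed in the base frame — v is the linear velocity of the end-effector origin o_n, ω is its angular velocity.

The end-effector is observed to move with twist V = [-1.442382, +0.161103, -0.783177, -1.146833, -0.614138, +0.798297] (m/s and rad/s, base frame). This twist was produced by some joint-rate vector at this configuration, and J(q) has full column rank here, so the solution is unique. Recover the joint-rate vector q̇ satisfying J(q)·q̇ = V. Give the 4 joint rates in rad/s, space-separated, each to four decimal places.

0.7630 0.6770 0.5220 0.5060

o_n = [-0.7748, 0.7414, 1.2532]
J₁: ẑ×o_n = [-0.7414, -0.7748, 0.0000], ω = ẑ
J2: z=[-0.6293, -0.7771, 0.0000] o=[-0.3653, 0.2958, 0.0000] → [-0.9739, 0.7887, -0.5987, -0.6293, -0.7771, 0.0000]
J3: z=[-0.6293, -0.7771, 0.0000] o=[-0.4021, 0.3256, 0.6783] → [-0.4467, 0.3618, -0.5512, -0.6293, -0.7771, 0.0000]
J4: z=[-0.7753, 0.6278, 0.0698] o=[-0.4333, 0.2351, 1.1472] → [0.0312, 0.0583, -0.1781, -0.7753, 0.6278, 0.0698]
q̇ = J⁺·V = [0.7630, 0.6770, 0.5220, 0.5060]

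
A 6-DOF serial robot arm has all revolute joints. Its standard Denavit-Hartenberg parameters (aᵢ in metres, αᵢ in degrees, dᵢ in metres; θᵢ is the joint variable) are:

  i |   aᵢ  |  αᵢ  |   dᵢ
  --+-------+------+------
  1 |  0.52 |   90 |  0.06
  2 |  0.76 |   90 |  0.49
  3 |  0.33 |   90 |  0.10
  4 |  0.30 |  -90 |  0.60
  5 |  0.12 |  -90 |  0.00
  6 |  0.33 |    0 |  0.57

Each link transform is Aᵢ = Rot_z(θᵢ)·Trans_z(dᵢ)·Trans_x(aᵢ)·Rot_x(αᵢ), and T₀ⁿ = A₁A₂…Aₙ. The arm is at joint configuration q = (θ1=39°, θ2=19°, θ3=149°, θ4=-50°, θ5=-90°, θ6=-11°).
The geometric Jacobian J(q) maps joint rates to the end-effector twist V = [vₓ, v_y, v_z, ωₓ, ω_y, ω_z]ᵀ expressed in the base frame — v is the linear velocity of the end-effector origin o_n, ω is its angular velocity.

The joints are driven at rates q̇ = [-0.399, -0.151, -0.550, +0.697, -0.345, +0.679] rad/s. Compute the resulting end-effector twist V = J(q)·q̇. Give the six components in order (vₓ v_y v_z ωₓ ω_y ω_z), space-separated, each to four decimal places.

o_n = [1.8095, -0.9380, 0.7182]
J₁: ẑ×o_n = [0.9380, 1.8095, -0.0000], ω = ẑ
J2: z=[0.6293, -0.7771, 0.0000] o=[0.4041, 0.3272, 0.0600] → [-0.5115, -0.4142, 0.2959, 0.6293, -0.7771, 0.0000]
J3: z=[0.2530, 0.2049, -0.9455] o=[1.2709, 0.3987, 0.3074] → [-1.1796, -0.6131, -0.4485, 0.2530, 0.2049, -0.9455]
J4: z=[0.9179, -0.3597, 0.1677] o=[1.1953, 0.1188, 0.1208] → [-0.0377, -0.4454, -0.7491, 0.9179, -0.3597, 0.1677]
J5: z=[-0.0716, -0.5656, -0.8215] o=[1.6290, -0.3197, 0.3849] → [-0.6965, -0.1244, 0.1463, -0.0716, -0.5656, -0.8215]
J6: z=[-0.3903, -0.7421, 0.5449] o=[1.7391, -0.3628, 0.4050] → [0.0810, 0.1606, 0.2767, -0.3903, -0.7421, 0.5449]
V = J·q̇ = [0.6208, -0.4807, -0.1827, 0.1652, -0.5548, 0.8913]

0.6208 -0.4807 -0.1827 0.1652 -0.5548 0.8913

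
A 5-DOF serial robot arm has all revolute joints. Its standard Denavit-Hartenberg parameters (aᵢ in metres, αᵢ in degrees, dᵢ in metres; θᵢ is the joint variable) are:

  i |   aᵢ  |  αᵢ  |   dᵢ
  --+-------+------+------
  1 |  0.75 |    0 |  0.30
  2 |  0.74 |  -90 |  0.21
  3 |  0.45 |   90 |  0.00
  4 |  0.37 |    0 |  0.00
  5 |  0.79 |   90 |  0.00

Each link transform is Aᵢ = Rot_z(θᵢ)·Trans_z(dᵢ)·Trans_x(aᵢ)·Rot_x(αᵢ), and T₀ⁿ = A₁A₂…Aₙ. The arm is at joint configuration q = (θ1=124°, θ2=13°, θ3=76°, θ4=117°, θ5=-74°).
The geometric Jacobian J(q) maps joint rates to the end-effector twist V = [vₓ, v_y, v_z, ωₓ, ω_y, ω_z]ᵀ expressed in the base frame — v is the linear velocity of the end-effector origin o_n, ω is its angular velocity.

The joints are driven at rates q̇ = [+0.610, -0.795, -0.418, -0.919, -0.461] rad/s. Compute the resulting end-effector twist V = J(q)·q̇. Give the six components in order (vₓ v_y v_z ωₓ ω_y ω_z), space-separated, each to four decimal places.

o_n = [-1.7050, 0.6332, -0.3243]
J₁: ẑ×o_n = [-0.6332, -1.7050, 0.0000], ω = ẑ
J2: z=[0.0000, 0.0000, 1.0000] o=[-0.4194, 0.6218, 0.3000] → [-0.0114, -1.2856, 0.0000, 0.0000, 0.0000, 1.0000]
J3: z=[-0.6820, -0.7314, 0.0000] o=[-0.9606, 1.1265, 0.5100] → [0.6101, -0.5690, -0.2080, -0.6820, -0.7314, 0.0000]
J4: z=[-0.7096, 0.6617, 0.2419] o=[-1.0402, 1.2007, 0.0734] → [-0.1258, -0.4430, 0.8427, -0.7096, 0.6617, 0.2419]
J5: z=[-0.7096, 0.6617, 0.2419] o=[-1.2353, 0.9319, 0.2364] → [-0.2987, -0.5114, 0.5228, -0.7096, 0.6617, 0.2419]
V = J·q̇ = [-0.3789, 0.8627, -0.9285, 1.2644, -0.6075, -0.5189]

-0.3789 0.8627 -0.9285 1.2644 -0.6075 -0.5189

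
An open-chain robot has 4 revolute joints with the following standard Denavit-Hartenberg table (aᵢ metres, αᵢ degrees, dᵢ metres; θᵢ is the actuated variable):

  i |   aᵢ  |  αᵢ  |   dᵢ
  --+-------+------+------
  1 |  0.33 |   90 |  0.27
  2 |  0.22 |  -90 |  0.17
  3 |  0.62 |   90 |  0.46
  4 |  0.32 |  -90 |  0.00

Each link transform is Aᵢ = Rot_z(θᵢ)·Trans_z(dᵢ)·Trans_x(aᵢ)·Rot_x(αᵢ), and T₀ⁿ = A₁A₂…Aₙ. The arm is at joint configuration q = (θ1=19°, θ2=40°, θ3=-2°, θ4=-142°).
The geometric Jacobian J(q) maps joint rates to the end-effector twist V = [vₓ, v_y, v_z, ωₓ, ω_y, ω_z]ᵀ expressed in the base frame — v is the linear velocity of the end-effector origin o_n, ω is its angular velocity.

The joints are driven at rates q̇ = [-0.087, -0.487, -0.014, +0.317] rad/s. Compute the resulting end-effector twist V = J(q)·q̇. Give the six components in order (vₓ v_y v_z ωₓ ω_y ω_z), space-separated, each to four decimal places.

0.3650 0.0617 -0.1581 -0.0549 0.1611 -0.1048

o_n = [0.6373, 0.0261, 0.8492]
J₁: ẑ×o_n = [-0.0261, 0.6373, 0.0000], ω = ẑ
J2: z=[0.3256, -0.9455, 0.0000] o=[0.3120, 0.1074, 0.2700] → [-0.5476, -0.1886, 0.2811, 0.3256, -0.9455, 0.0000]
J3: z=[-0.6078, -0.2093, 0.7660] o=[0.5267, 0.0016, 0.4114] → [-0.1104, 0.3508, 0.0083, -0.6078, -0.2093, 0.7660]
J4: z=[0.3001, -0.9536, -0.0224] o=[0.7030, 0.0394, 1.1621] → [0.2981, 0.0954, -0.0666, 0.3001, -0.9536, -0.0224]
V = J·q̇ = [0.3650, 0.0617, -0.1581, -0.0549, 0.1611, -0.1048]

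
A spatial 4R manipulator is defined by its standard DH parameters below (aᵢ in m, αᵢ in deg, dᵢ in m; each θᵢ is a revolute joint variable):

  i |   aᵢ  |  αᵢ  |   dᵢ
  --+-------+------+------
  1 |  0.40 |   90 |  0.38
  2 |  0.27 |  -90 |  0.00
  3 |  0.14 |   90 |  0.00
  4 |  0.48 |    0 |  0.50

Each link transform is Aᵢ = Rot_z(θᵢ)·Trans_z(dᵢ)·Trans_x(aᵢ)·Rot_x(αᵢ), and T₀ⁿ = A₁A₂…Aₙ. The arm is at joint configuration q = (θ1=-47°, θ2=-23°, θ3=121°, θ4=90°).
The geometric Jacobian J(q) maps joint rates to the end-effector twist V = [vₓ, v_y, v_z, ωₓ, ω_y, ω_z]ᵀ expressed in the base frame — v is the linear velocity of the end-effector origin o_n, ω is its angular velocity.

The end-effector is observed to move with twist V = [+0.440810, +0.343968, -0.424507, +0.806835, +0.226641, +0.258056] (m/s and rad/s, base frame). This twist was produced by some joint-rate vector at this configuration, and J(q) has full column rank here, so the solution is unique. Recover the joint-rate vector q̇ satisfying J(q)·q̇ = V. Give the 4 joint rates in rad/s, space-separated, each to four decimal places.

0.8330 -0.3970 -0.3790 0.6750

o_n = [1.0701, -0.5940, 0.5771]
J₁: ẑ×o_n = [0.5940, 1.0701, -0.0000], ω = ẑ
J2: z=[-0.7314, -0.6820, 0.0000] o=[0.2728, -0.2925, 0.3800] → [-0.1344, 0.1441, 0.7642, -0.7314, -0.6820, 0.0000]
J3: z=[0.2665, -0.2858, 0.9205] o=[0.4423, -0.4743, 0.2745] → [0.0237, 0.4973, 0.1475, 0.2665, -0.2858, 0.9205]
J4: z=[0.9148, -0.2258, -0.3349] o=[0.4848, -0.3439, 0.3027] → [-0.1457, -0.4470, -0.0966, 0.9148, -0.2258, -0.3349]
q̇ = J⁺·V = [0.8330, -0.3970, -0.3790, 0.6750]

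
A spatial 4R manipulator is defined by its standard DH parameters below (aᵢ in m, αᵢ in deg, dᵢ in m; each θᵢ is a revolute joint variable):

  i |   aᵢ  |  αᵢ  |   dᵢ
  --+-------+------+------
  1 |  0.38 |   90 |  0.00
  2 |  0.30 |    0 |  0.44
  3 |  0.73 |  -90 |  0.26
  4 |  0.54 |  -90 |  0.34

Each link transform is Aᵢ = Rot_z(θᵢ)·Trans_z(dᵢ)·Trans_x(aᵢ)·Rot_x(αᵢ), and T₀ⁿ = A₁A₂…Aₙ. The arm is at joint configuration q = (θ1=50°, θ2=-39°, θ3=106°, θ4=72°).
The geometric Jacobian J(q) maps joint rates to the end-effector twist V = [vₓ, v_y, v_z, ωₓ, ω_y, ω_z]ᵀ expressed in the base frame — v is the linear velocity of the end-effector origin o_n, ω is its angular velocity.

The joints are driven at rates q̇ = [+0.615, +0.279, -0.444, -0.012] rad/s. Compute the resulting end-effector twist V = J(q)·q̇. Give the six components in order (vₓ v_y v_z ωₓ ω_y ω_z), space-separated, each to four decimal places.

-0.0942 0.5071 0.0645 -0.1193 0.1145 0.6103

o_n = [0.5610, 0.3786, 0.7696]
J₁: ẑ×o_n = [-0.3786, 0.5610, 0.0000], ω = ẑ
J2: z=[0.7660, -0.6428, 0.0000] o=[0.2443, 0.2911, 0.0000] → [-0.4947, -0.5896, 0.2706, 0.7660, -0.6428, 0.0000]
J3: z=[0.7660, -0.6428, 0.0000] o=[0.7312, 0.1869, -0.1888] → [-0.6161, -0.7342, 0.0375, 0.7660, -0.6428, 0.0000]
J4: z=[-0.5917, -0.7051, 0.3907] o=[1.1137, 0.2382, 0.4832] → [-0.2568, -0.0465, -0.4727, -0.5917, -0.7051, 0.3907]
V = J·q̇ = [-0.0942, 0.5071, 0.0645, -0.1193, 0.1145, 0.6103]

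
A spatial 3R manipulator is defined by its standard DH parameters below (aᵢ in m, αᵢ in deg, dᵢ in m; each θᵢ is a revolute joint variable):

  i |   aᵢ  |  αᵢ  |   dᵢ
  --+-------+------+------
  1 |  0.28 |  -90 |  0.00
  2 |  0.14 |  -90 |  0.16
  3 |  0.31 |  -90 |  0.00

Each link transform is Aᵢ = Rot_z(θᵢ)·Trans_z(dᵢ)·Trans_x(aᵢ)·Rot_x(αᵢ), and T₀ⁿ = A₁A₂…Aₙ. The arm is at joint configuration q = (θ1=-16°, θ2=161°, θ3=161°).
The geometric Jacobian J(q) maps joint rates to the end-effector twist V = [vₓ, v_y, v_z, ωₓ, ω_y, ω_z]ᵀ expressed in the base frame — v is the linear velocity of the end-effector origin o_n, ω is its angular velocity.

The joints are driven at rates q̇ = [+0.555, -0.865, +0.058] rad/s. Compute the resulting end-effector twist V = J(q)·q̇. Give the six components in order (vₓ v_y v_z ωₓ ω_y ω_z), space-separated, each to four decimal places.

0.0020 0.2624 0.1271 -0.2566 -0.8263 0.6098

o_n = [0.4246, -0.0603, 0.0498]
J₁: ẑ×o_n = [0.0603, 0.4246, -0.0000], ω = ẑ
J2: z=[0.2756, 0.9613, 0.0000] o=[0.2692, -0.0772, 0.0000] → [0.0479, -0.0137, -0.1448, 0.2756, 0.9613, 0.0000]
J3: z=[-0.3130, 0.0897, 0.9455] o=[0.1860, 0.1131, -0.0456] → [0.1725, 0.2555, 0.0329, -0.3130, 0.0897, 0.9455]
V = J·q̇ = [0.0020, 0.2624, 0.1271, -0.2566, -0.8263, 0.6098]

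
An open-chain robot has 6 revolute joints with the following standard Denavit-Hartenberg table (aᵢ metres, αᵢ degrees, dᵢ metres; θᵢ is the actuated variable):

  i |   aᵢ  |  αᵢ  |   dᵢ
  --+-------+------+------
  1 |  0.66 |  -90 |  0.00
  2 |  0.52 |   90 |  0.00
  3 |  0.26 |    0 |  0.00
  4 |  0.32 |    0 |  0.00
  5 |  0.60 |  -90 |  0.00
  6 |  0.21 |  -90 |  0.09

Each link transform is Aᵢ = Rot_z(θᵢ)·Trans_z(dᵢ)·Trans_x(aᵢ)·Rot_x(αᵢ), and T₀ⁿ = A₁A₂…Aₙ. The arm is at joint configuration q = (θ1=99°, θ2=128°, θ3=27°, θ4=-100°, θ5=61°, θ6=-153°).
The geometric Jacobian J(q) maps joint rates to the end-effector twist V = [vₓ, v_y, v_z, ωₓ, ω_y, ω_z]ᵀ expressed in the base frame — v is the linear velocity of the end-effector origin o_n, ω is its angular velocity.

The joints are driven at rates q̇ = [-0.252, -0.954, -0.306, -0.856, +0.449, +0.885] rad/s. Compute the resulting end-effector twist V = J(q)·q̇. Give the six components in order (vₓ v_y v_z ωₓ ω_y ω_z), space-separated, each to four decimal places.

o_n = [0.1906, -0.0158, -1.0577]
J₁: ẑ×o_n = [0.0158, 0.1906, -0.0000], ω = ẑ
J2: z=[-0.9877, -0.1564, 0.0000] o=[-0.1032, 0.6519, 0.0000] → [0.1655, -1.0447, 0.7054, -0.9877, -0.1564, 0.0000]
J3: z=[-0.1233, 0.7783, -0.6157] o=[-0.0532, 0.3357, -0.4098] → [-0.7207, -0.2300, -0.1464, -0.1233, 0.7783, -0.6157]
J4: z=[-0.1233, 0.7783, -0.6157] o=[-0.1474, 0.1763, -0.5923] → [-0.4805, -0.2655, -0.2394, -0.1233, 0.7783, -0.6157]
J5: z=[-0.1233, 0.7783, -0.6157] o=[0.1638, 0.1673, -0.6660] → [-0.4176, -0.0648, 0.0017, -0.1233, 0.7783, -0.6157]
J6: z=[-0.9461, -0.2794, -0.1638] o=[0.3436, -0.1700, -1.1285] → [0.0055, 0.0920, -0.1887, -0.9461, -0.2794, -0.1638]
V = J·q̇ = [0.2874, 1.2986, -0.5894, 0.1929, -0.6530, 0.0420]

0.2874 1.2986 -0.5894 0.1929 -0.6530 0.0420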